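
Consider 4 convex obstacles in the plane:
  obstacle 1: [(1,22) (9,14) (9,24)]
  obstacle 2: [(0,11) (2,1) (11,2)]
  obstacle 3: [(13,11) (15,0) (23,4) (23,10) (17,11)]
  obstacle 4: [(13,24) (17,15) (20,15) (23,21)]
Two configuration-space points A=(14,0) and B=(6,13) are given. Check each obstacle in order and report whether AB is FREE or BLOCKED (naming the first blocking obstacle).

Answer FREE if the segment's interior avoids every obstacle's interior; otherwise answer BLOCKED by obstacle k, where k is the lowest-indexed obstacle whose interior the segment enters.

FREE

Obstacle 1 [(1,22) (9,14) (9,24)]:
  edge (1,22)–(9,14): clear
  edge (9,14)–(9,24): clear
  edge (9,24)–(1,22): clear
  midpoint (10,13/2) outside
  → clear
Obstacle 2 [(0,11) (2,1) (11,2)]:
  edge (0,11)–(2,1): clear
  edge (2,1)–(11,2): clear
  edge (11,2)–(0,11): clear
  midpoint (10,13/2) outside
  → clear
Obstacle 3 [(13,11) (15,0) (23,4) (23,10) (17,11)]:
  edge (13,11)–(15,0): clear
  edge (15,0)–(23,4): clear
  edge (23,4)–(23,10): clear
  edge (23,10)–(17,11): clear
  edge (17,11)–(13,11): clear
  midpoint (10,13/2) outside
  → clear
Obstacle 4 [(13,24) (17,15) (20,15) (23,21)]:
  edge (13,24)–(17,15): clear
  edge (17,15)–(20,15): clear
  edge (20,15)–(23,21): clear
  edge (23,21)–(13,24): clear
  midpoint (10,13/2) outside
  → clear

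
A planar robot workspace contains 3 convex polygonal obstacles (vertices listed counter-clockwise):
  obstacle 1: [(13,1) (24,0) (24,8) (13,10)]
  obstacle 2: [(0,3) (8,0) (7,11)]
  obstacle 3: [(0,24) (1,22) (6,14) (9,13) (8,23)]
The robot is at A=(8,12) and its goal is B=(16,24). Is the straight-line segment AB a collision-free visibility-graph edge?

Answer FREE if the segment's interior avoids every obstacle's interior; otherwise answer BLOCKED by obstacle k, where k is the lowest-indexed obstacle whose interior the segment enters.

BLOCKED by obstacle 3

Obstacle 1 [(13,1) (24,0) (24,8) (13,10)]:
  edge (13,1)–(24,0): clear
  edge (24,0)–(24,8): clear
  edge (24,8)–(13,10): clear
  edge (13,10)–(13,1): clear
  midpoint (12,18) outside
  → clear
Obstacle 2 [(0,3) (8,0) (7,11)]:
  edge (0,3)–(8,0): clear
  edge (8,0)–(7,11): clear
  edge (7,11)–(0,3): clear
  midpoint (12,18) outside
  → clear
Obstacle 3 [(0,24) (1,22) (6,14) (9,13) (8,23)]:
  edge (0,24)–(1,22): clear
  edge (1,22)–(6,14): clear
  edge (6,14)–(9,13): crosses AB
  edge (9,13)–(8,23): crosses AB
  edge (8,23)–(0,24): clear
  → BLOCKED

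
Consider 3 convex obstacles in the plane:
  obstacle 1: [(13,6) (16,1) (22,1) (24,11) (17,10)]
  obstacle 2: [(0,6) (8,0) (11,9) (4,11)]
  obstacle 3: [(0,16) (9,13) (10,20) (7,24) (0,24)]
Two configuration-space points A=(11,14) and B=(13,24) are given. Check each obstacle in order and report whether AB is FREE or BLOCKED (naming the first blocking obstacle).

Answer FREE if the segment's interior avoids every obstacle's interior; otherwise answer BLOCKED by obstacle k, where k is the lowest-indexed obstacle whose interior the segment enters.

FREE

Obstacle 1 [(13,6) (16,1) (22,1) (24,11) (17,10)]:
  edge (13,6)–(16,1): clear
  edge (16,1)–(22,1): clear
  edge (22,1)–(24,11): clear
  edge (24,11)–(17,10): clear
  edge (17,10)–(13,6): clear
  midpoint (12,19) outside
  → clear
Obstacle 2 [(0,6) (8,0) (11,9) (4,11)]:
  edge (0,6)–(8,0): clear
  edge (8,0)–(11,9): clear
  edge (11,9)–(4,11): clear
  edge (4,11)–(0,6): clear
  midpoint (12,19) outside
  → clear
Obstacle 3 [(0,16) (9,13) (10,20) (7,24) (0,24)]:
  edge (0,16)–(9,13): clear
  edge (9,13)–(10,20): clear
  edge (10,20)–(7,24): clear
  edge (7,24)–(0,24): clear
  edge (0,24)–(0,16): clear
  midpoint (12,19) outside
  → clear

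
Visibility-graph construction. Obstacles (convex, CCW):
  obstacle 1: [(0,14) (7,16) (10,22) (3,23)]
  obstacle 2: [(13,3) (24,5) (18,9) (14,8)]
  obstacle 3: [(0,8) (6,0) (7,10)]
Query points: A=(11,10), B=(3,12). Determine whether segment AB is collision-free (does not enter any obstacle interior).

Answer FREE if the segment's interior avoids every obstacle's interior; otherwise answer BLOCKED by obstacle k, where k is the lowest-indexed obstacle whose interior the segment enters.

FREE

Obstacle 1 [(0,14) (7,16) (10,22) (3,23)]:
  edge (0,14)–(7,16): clear
  edge (7,16)–(10,22): clear
  edge (10,22)–(3,23): clear
  edge (3,23)–(0,14): clear
  midpoint (7,11) outside
  → clear
Obstacle 2 [(13,3) (24,5) (18,9) (14,8)]:
  edge (13,3)–(24,5): clear
  edge (24,5)–(18,9): clear
  edge (18,9)–(14,8): clear
  edge (14,8)–(13,3): clear
  midpoint (7,11) outside
  → clear
Obstacle 3 [(0,8) (6,0) (7,10)]:
  edge (0,8)–(6,0): clear
  edge (6,0)–(7,10): clear
  edge (7,10)–(0,8): clear
  midpoint (7,11) outside
  → clear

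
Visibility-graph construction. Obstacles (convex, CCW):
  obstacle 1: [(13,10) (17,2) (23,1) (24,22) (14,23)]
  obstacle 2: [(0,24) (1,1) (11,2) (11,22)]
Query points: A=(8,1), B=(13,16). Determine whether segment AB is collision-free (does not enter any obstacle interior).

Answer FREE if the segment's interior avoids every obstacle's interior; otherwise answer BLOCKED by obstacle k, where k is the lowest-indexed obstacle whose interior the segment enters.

BLOCKED by obstacle 2

Obstacle 1 [(13,10) (17,2) (23,1) (24,22) (14,23)]:
  edge (13,10)–(17,2): clear
  edge (17,2)–(23,1): clear
  edge (23,1)–(24,22): clear
  edge (24,22)–(14,23): clear
  edge (14,23)–(13,10): clear
  midpoint (21/2,17/2) outside
  → clear
Obstacle 2 [(0,24) (1,1) (11,2) (11,22)]:
  edge (0,24)–(1,1): clear
  edge (1,1)–(11,2): crosses AB
  edge (11,2)–(11,22): crosses AB
  edge (11,22)–(0,24): clear
  → BLOCKED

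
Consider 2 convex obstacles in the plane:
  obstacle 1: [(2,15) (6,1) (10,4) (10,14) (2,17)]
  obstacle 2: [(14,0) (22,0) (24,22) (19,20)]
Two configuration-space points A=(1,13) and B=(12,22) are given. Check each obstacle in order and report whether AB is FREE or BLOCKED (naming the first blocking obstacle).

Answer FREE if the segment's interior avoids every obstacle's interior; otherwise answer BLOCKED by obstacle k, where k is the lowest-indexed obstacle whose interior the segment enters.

Obstacle 1 [(2,15) (6,1) (10,4) (10,14) (2,17)]:
  edge (2,15)–(6,1): crosses AB
  edge (6,1)–(10,4): clear
  edge (10,4)–(10,14): clear
  edge (10,14)–(2,17): crosses AB
  edge (2,17)–(2,15): clear
  → BLOCKED
Obstacle 2 [(14,0) (22,0) (24,22) (19,20)]:
  edge (14,0)–(22,0): clear
  edge (22,0)–(24,22): clear
  edge (24,22)–(19,20): clear
  edge (19,20)–(14,0): clear
  midpoint (13/2,35/2) outside
  → clear

BLOCKED by obstacle 1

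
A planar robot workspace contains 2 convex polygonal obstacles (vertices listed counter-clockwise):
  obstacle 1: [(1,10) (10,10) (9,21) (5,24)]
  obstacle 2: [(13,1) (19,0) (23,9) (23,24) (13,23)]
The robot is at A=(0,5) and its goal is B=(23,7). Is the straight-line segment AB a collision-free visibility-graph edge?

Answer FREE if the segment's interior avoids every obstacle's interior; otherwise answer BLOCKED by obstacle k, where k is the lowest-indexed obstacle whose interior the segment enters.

BLOCKED by obstacle 2

Obstacle 1 [(1,10) (10,10) (9,21) (5,24)]:
  edge (1,10)–(10,10): clear
  edge (10,10)–(9,21): clear
  edge (9,21)–(5,24): clear
  edge (5,24)–(1,10): clear
  midpoint (23/2,6) outside
  → clear
Obstacle 2 [(13,1) (19,0) (23,9) (23,24) (13,23)]:
  edge (13,1)–(19,0): clear
  edge (19,0)–(23,9): crosses AB
  edge (23,9)–(23,24): clear
  edge (23,24)–(13,23): clear
  edge (13,23)–(13,1): crosses AB
  → BLOCKED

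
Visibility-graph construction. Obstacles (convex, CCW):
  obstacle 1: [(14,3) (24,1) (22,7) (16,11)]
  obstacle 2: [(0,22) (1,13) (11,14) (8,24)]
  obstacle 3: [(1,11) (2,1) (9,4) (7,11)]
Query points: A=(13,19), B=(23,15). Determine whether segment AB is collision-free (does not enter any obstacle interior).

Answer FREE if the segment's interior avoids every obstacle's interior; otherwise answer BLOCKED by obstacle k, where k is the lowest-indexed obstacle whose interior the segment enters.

FREE

Obstacle 1 [(14,3) (24,1) (22,7) (16,11)]:
  edge (14,3)–(24,1): clear
  edge (24,1)–(22,7): clear
  edge (22,7)–(16,11): clear
  edge (16,11)–(14,3): clear
  midpoint (18,17) outside
  → clear
Obstacle 2 [(0,22) (1,13) (11,14) (8,24)]:
  edge (0,22)–(1,13): clear
  edge (1,13)–(11,14): clear
  edge (11,14)–(8,24): clear
  edge (8,24)–(0,22): clear
  midpoint (18,17) outside
  → clear
Obstacle 3 [(1,11) (2,1) (9,4) (7,11)]:
  edge (1,11)–(2,1): clear
  edge (2,1)–(9,4): clear
  edge (9,4)–(7,11): clear
  edge (7,11)–(1,11): clear
  midpoint (18,17) outside
  → clear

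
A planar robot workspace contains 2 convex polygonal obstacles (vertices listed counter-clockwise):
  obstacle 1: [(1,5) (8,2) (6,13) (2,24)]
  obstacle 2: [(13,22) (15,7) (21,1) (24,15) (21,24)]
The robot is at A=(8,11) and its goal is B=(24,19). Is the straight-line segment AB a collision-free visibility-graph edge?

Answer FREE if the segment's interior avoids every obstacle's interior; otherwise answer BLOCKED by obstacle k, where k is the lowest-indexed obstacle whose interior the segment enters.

BLOCKED by obstacle 2

Obstacle 1 [(1,5) (8,2) (6,13) (2,24)]:
  edge (1,5)–(8,2): clear
  edge (8,2)–(6,13): clear
  edge (6,13)–(2,24): clear
  edge (2,24)–(1,5): clear
  midpoint (16,15) outside
  → clear
Obstacle 2 [(13,22) (15,7) (21,1) (24,15) (21,24)]:
  edge (13,22)–(15,7): crosses AB
  edge (15,7)–(21,1): clear
  edge (21,1)–(24,15): clear
  edge (24,15)–(21,24): crosses AB
  edge (21,24)–(13,22): clear
  → BLOCKED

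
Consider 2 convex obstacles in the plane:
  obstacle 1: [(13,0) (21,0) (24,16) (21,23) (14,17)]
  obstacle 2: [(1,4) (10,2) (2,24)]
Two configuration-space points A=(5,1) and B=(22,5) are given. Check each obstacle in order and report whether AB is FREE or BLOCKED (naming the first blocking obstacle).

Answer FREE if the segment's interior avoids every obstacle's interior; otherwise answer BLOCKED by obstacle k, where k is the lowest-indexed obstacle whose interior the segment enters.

BLOCKED by obstacle 1

Obstacle 1 [(13,0) (21,0) (24,16) (21,23) (14,17)]:
  edge (13,0)–(21,0): clear
  edge (21,0)–(24,16): crosses AB
  edge (24,16)–(21,23): clear
  edge (21,23)–(14,17): clear
  edge (14,17)–(13,0): crosses AB
  → BLOCKED
Obstacle 2 [(1,4) (10,2) (2,24)]:
  edge (1,4)–(10,2): crosses AB
  edge (10,2)–(2,24): crosses AB
  edge (2,24)–(1,4): clear
  → BLOCKED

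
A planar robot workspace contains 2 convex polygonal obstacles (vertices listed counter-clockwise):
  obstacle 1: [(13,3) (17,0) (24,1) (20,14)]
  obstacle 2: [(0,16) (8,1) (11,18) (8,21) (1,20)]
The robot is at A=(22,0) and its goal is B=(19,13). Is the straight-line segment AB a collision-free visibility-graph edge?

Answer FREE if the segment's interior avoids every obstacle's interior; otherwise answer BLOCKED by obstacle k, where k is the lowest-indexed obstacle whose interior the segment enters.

Obstacle 1 [(13,3) (17,0) (24,1) (20,14)]:
  edge (13,3)–(17,0): clear
  edge (17,0)–(24,1): crosses AB
  edge (24,1)–(20,14): clear
  edge (20,14)–(13,3): crosses AB
  → BLOCKED
Obstacle 2 [(0,16) (8,1) (11,18) (8,21) (1,20)]:
  edge (0,16)–(8,1): clear
  edge (8,1)–(11,18): clear
  edge (11,18)–(8,21): clear
  edge (8,21)–(1,20): clear
  edge (1,20)–(0,16): clear
  midpoint (41/2,13/2) outside
  → clear

BLOCKED by obstacle 1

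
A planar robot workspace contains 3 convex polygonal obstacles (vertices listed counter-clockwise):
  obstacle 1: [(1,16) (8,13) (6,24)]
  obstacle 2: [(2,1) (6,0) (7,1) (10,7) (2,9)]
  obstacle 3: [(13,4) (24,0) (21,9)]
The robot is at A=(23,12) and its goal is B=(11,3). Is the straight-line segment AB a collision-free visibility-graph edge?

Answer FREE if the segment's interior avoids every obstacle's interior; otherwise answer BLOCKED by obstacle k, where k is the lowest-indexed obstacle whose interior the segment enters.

Obstacle 1 [(1,16) (8,13) (6,24)]:
  edge (1,16)–(8,13): clear
  edge (8,13)–(6,24): clear
  edge (6,24)–(1,16): clear
  midpoint (17,15/2) outside
  → clear
Obstacle 2 [(2,1) (6,0) (7,1) (10,7) (2,9)]:
  edge (2,1)–(6,0): clear
  edge (6,0)–(7,1): clear
  edge (7,1)–(10,7): clear
  edge (10,7)–(2,9): clear
  edge (2,9)–(2,1): clear
  midpoint (17,15/2) outside
  → clear
Obstacle 3 [(13,4) (24,0) (21,9)]:
  edge (13,4)–(24,0): clear
  edge (24,0)–(21,9): clear
  edge (21,9)–(13,4): clear
  midpoint (17,15/2) outside
  → clear

FREE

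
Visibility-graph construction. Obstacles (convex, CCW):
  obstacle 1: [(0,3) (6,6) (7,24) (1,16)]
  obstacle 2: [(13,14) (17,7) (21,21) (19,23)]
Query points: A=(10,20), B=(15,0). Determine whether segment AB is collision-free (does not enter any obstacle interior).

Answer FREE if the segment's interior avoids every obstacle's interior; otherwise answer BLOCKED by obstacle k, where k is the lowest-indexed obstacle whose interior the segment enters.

Obstacle 1 [(0,3) (6,6) (7,24) (1,16)]:
  edge (0,3)–(6,6): clear
  edge (6,6)–(7,24): clear
  edge (7,24)–(1,16): clear
  edge (1,16)–(0,3): clear
  midpoint (25/2,10) outside
  → clear
Obstacle 2 [(13,14) (17,7) (21,21) (19,23)]:
  edge (13,14)–(17,7): clear
  edge (17,7)–(21,21): clear
  edge (21,21)–(19,23): clear
  edge (19,23)–(13,14): clear
  midpoint (25/2,10) outside
  → clear

FREE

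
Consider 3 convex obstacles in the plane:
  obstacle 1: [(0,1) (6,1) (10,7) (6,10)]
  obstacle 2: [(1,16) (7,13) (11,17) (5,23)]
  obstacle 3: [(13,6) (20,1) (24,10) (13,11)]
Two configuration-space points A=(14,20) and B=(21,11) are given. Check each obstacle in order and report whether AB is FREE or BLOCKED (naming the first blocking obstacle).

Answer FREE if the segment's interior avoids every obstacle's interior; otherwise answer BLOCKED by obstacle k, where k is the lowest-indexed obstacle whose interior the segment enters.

Obstacle 1 [(0,1) (6,1) (10,7) (6,10)]:
  edge (0,1)–(6,1): clear
  edge (6,1)–(10,7): clear
  edge (10,7)–(6,10): clear
  edge (6,10)–(0,1): clear
  midpoint (35/2,31/2) outside
  → clear
Obstacle 2 [(1,16) (7,13) (11,17) (5,23)]:
  edge (1,16)–(7,13): clear
  edge (7,13)–(11,17): clear
  edge (11,17)–(5,23): clear
  edge (5,23)–(1,16): clear
  midpoint (35/2,31/2) outside
  → clear
Obstacle 3 [(13,6) (20,1) (24,10) (13,11)]:
  edge (13,6)–(20,1): clear
  edge (20,1)–(24,10): clear
  edge (24,10)–(13,11): clear
  edge (13,11)–(13,6): clear
  midpoint (35/2,31/2) outside
  → clear

FREE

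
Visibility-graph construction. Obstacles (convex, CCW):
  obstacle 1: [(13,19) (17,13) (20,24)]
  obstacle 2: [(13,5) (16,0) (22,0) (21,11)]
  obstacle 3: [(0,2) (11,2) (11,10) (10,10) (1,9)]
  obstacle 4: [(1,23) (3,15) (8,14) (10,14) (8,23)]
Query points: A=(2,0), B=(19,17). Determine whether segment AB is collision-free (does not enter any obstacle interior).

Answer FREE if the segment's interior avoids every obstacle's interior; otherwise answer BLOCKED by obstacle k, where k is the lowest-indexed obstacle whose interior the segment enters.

BLOCKED by obstacle 1

Obstacle 1 [(13,19) (17,13) (20,24)]:
  edge (13,19)–(17,13): crosses AB
  edge (17,13)–(20,24): crosses AB
  edge (20,24)–(13,19): clear
  → BLOCKED
Obstacle 2 [(13,5) (16,0) (22,0) (21,11)]:
  edge (13,5)–(16,0): clear
  edge (16,0)–(22,0): clear
  edge (22,0)–(21,11): clear
  edge (21,11)–(13,5): clear
  midpoint (21/2,17/2) outside
  → clear
Obstacle 3 [(0,2) (11,2) (11,10) (10,10) (1,9)]:
  edge (0,2)–(11,2): crosses AB
  edge (11,2)–(11,10): crosses AB
  edge (11,10)–(10,10): clear
  edge (10,10)–(1,9): clear
  edge (1,9)–(0,2): clear
  → BLOCKED
Obstacle 4 [(1,23) (3,15) (8,14) (10,14) (8,23)]:
  edge (1,23)–(3,15): clear
  edge (3,15)–(8,14): clear
  edge (8,14)–(10,14): clear
  edge (10,14)–(8,23): clear
  edge (8,23)–(1,23): clear
  midpoint (21/2,17/2) outside
  → clear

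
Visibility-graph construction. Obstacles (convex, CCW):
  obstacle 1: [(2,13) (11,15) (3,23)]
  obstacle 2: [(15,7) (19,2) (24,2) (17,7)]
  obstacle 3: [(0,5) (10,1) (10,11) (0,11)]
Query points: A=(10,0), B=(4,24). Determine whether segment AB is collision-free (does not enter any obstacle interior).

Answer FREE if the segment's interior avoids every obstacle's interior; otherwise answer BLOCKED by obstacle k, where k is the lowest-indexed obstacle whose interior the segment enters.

BLOCKED by obstacle 1

Obstacle 1 [(2,13) (11,15) (3,23)]:
  edge (2,13)–(11,15): crosses AB
  edge (11,15)–(3,23): crosses AB
  edge (3,23)–(2,13): clear
  → BLOCKED
Obstacle 2 [(15,7) (19,2) (24,2) (17,7)]:
  edge (15,7)–(19,2): clear
  edge (19,2)–(24,2): clear
  edge (24,2)–(17,7): clear
  edge (17,7)–(15,7): clear
  midpoint (7,12) outside
  → clear
Obstacle 3 [(0,5) (10,1) (10,11) (0,11)]:
  edge (0,5)–(10,1): crosses AB
  edge (10,1)–(10,11): clear
  edge (10,11)–(0,11): crosses AB
  edge (0,11)–(0,5): clear
  → BLOCKED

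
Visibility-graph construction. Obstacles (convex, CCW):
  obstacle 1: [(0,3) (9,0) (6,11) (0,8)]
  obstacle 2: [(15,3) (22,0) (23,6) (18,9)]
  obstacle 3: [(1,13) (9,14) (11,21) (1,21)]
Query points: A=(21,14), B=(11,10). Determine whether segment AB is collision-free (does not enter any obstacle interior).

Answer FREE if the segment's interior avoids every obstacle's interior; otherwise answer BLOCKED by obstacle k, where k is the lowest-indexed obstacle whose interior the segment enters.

Obstacle 1 [(0,3) (9,0) (6,11) (0,8)]:
  edge (0,3)–(9,0): clear
  edge (9,0)–(6,11): clear
  edge (6,11)–(0,8): clear
  edge (0,8)–(0,3): clear
  midpoint (16,12) outside
  → clear
Obstacle 2 [(15,3) (22,0) (23,6) (18,9)]:
  edge (15,3)–(22,0): clear
  edge (22,0)–(23,6): clear
  edge (23,6)–(18,9): clear
  edge (18,9)–(15,3): clear
  midpoint (16,12) outside
  → clear
Obstacle 3 [(1,13) (9,14) (11,21) (1,21)]:
  edge (1,13)–(9,14): clear
  edge (9,14)–(11,21): clear
  edge (11,21)–(1,21): clear
  edge (1,21)–(1,13): clear
  midpoint (16,12) outside
  → clear

FREE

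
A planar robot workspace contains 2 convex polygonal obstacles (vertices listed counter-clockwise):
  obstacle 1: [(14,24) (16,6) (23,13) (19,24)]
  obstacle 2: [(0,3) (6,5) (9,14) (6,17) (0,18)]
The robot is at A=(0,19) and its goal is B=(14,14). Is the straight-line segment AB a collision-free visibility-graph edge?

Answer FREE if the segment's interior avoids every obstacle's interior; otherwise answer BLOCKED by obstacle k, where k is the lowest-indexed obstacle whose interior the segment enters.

Obstacle 1 [(14,24) (16,6) (23,13) (19,24)]:
  edge (14,24)–(16,6): clear
  edge (16,6)–(23,13): clear
  edge (23,13)–(19,24): clear
  edge (19,24)–(14,24): clear
  midpoint (7,33/2) outside
  → clear
Obstacle 2 [(0,3) (6,5) (9,14) (6,17) (0,18)]:
  edge (0,3)–(6,5): clear
  edge (6,5)–(9,14): clear
  edge (9,14)–(6,17): crosses AB
  edge (6,17)–(0,18): crosses AB
  edge (0,18)–(0,3): clear
  → BLOCKED

BLOCKED by obstacle 2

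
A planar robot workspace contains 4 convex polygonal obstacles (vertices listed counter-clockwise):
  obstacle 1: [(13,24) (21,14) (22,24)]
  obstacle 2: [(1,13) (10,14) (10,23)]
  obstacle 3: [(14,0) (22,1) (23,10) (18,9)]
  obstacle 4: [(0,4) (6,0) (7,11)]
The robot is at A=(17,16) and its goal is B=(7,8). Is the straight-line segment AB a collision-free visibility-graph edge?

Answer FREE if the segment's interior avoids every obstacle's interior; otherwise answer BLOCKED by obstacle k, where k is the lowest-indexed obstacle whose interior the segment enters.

FREE

Obstacle 1 [(13,24) (21,14) (22,24)]:
  edge (13,24)–(21,14): clear
  edge (21,14)–(22,24): clear
  edge (22,24)–(13,24): clear
  midpoint (12,12) outside
  → clear
Obstacle 2 [(1,13) (10,14) (10,23)]:
  edge (1,13)–(10,14): clear
  edge (10,14)–(10,23): clear
  edge (10,23)–(1,13): clear
  midpoint (12,12) outside
  → clear
Obstacle 3 [(14,0) (22,1) (23,10) (18,9)]:
  edge (14,0)–(22,1): clear
  edge (22,1)–(23,10): clear
  edge (23,10)–(18,9): clear
  edge (18,9)–(14,0): clear
  midpoint (12,12) outside
  → clear
Obstacle 4 [(0,4) (6,0) (7,11)]:
  edge (0,4)–(6,0): clear
  edge (6,0)–(7,11): clear
  edge (7,11)–(0,4): clear
  midpoint (12,12) outside
  → clear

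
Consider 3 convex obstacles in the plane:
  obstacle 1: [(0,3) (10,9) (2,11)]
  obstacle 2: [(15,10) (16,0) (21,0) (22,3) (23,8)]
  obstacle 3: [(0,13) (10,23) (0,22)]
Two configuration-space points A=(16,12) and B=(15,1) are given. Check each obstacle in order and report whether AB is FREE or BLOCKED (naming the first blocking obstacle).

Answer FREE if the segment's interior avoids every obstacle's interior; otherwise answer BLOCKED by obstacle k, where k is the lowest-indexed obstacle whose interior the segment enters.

Obstacle 1 [(0,3) (10,9) (2,11)]:
  edge (0,3)–(10,9): clear
  edge (10,9)–(2,11): clear
  edge (2,11)–(0,3): clear
  midpoint (31/2,13/2) outside
  → clear
Obstacle 2 [(15,10) (16,0) (21,0) (22,3) (23,8)]:
  edge (15,10)–(16,0): crosses AB
  edge (16,0)–(21,0): clear
  edge (21,0)–(22,3): clear
  edge (22,3)–(23,8): clear
  edge (23,8)–(15,10): crosses AB
  → BLOCKED
Obstacle 3 [(0,13) (10,23) (0,22)]:
  edge (0,13)–(10,23): clear
  edge (10,23)–(0,22): clear
  edge (0,22)–(0,13): clear
  midpoint (31/2,13/2) outside
  → clear

BLOCKED by obstacle 2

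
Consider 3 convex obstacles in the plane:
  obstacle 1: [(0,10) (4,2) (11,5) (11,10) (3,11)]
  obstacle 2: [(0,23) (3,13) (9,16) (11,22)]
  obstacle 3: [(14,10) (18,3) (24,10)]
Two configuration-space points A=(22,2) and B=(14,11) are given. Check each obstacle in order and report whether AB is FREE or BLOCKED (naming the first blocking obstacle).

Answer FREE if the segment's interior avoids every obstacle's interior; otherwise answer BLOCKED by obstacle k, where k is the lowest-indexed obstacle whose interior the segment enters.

BLOCKED by obstacle 3

Obstacle 1 [(0,10) (4,2) (11,5) (11,10) (3,11)]:
  edge (0,10)–(4,2): clear
  edge (4,2)–(11,5): clear
  edge (11,5)–(11,10): clear
  edge (11,10)–(3,11): clear
  edge (3,11)–(0,10): clear
  midpoint (18,13/2) outside
  → clear
Obstacle 2 [(0,23) (3,13) (9,16) (11,22)]:
  edge (0,23)–(3,13): clear
  edge (3,13)–(9,16): clear
  edge (9,16)–(11,22): clear
  edge (11,22)–(0,23): clear
  midpoint (18,13/2) outside
  → clear
Obstacle 3 [(14,10) (18,3) (24,10)]:
  edge (14,10)–(18,3): clear
  edge (18,3)–(24,10): crosses AB
  edge (24,10)–(14,10): crosses AB
  → BLOCKED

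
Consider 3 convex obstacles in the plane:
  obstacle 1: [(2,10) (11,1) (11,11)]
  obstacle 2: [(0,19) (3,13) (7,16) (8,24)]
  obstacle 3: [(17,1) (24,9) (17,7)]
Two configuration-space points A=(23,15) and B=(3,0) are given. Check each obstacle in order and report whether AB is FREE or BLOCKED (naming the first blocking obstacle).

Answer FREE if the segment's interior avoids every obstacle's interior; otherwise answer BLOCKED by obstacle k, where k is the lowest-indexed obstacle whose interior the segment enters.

Obstacle 1 [(2,10) (11,1) (11,11)]:
  edge (2,10)–(11,1): crosses AB
  edge (11,1)–(11,11): crosses AB
  edge (11,11)–(2,10): clear
  → BLOCKED
Obstacle 2 [(0,19) (3,13) (7,16) (8,24)]:
  edge (0,19)–(3,13): clear
  edge (3,13)–(7,16): clear
  edge (7,16)–(8,24): clear
  edge (8,24)–(0,19): clear
  midpoint (13,15/2) outside
  → clear
Obstacle 3 [(17,1) (24,9) (17,7)]:
  edge (17,1)–(24,9): clear
  edge (24,9)–(17,7): clear
  edge (17,7)–(17,1): clear
  midpoint (13,15/2) outside
  → clear

BLOCKED by obstacle 1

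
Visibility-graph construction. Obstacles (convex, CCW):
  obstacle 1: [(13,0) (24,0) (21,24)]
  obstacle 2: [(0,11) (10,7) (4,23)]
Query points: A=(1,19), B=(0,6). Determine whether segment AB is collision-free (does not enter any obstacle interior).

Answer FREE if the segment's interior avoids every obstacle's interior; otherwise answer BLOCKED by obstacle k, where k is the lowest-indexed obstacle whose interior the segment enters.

Obstacle 1 [(13,0) (24,0) (21,24)]:
  edge (13,0)–(24,0): clear
  edge (24,0)–(21,24): clear
  edge (21,24)–(13,0): clear
  midpoint (1/2,25/2) outside
  → clear
Obstacle 2 [(0,11) (10,7) (4,23)]:
  edge (0,11)–(10,7): crosses AB
  edge (10,7)–(4,23): clear
  edge (4,23)–(0,11): crosses AB
  → BLOCKED

BLOCKED by obstacle 2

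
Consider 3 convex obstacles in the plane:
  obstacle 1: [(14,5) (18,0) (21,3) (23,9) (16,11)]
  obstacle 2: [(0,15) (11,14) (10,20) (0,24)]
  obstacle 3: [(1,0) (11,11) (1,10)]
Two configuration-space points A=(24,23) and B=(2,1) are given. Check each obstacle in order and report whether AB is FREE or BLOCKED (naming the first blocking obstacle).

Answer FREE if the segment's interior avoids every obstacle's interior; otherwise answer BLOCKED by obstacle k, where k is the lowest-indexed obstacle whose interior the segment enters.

Obstacle 1 [(14,5) (18,0) (21,3) (23,9) (16,11)]:
  edge (14,5)–(18,0): clear
  edge (18,0)–(21,3): clear
  edge (21,3)–(23,9): clear
  edge (23,9)–(16,11): clear
  edge (16,11)–(14,5): clear
  midpoint (13,12) outside
  → clear
Obstacle 2 [(0,15) (11,14) (10,20) (0,24)]:
  edge (0,15)–(11,14): clear
  edge (11,14)–(10,20): clear
  edge (10,20)–(0,24): clear
  edge (0,24)–(0,15): clear
  midpoint (13,12) outside
  → clear
Obstacle 3 [(1,0) (11,11) (1,10)]:
  edge (1,0)–(11,11): clear
  edge (11,11)–(1,10): clear
  edge (1,10)–(1,0): clear
  midpoint (13,12) outside
  → clear

FREE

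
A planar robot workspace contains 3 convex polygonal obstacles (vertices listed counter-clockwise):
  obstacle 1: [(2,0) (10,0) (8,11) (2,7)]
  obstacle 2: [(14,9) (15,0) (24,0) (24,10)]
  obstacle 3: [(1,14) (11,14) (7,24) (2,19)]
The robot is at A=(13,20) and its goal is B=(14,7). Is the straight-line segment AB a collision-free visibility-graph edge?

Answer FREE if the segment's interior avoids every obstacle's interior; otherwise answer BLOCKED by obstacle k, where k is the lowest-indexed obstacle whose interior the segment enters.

FREE

Obstacle 1 [(2,0) (10,0) (8,11) (2,7)]:
  edge (2,0)–(10,0): clear
  edge (10,0)–(8,11): clear
  edge (8,11)–(2,7): clear
  edge (2,7)–(2,0): clear
  midpoint (27/2,27/2) outside
  → clear
Obstacle 2 [(14,9) (15,0) (24,0) (24,10)]:
  edge (14,9)–(15,0): clear
  edge (15,0)–(24,0): clear
  edge (24,0)–(24,10): clear
  edge (24,10)–(14,9): clear
  midpoint (27/2,27/2) outside
  → clear
Obstacle 3 [(1,14) (11,14) (7,24) (2,19)]:
  edge (1,14)–(11,14): clear
  edge (11,14)–(7,24): clear
  edge (7,24)–(2,19): clear
  edge (2,19)–(1,14): clear
  midpoint (27/2,27/2) outside
  → clear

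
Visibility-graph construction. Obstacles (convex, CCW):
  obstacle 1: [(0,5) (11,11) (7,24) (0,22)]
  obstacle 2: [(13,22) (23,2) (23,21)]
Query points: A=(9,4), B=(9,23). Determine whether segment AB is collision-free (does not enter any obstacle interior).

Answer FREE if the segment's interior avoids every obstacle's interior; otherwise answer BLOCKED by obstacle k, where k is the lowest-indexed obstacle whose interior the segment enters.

BLOCKED by obstacle 1

Obstacle 1 [(0,5) (11,11) (7,24) (0,22)]:
  edge (0,5)–(11,11): crosses AB
  edge (11,11)–(7,24): crosses AB
  edge (7,24)–(0,22): clear
  edge (0,22)–(0,5): clear
  → BLOCKED
Obstacle 2 [(13,22) (23,2) (23,21)]:
  edge (13,22)–(23,2): clear
  edge (23,2)–(23,21): clear
  edge (23,21)–(13,22): clear
  midpoint (9,27/2) outside
  → clear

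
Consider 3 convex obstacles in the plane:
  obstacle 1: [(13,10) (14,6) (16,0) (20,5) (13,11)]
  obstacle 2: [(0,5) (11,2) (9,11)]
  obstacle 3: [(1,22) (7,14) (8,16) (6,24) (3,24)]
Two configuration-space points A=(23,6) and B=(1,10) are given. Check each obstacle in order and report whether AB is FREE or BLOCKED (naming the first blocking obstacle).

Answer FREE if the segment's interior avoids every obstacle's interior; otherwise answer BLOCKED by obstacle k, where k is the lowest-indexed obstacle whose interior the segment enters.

Obstacle 1 [(13,10) (14,6) (16,0) (20,5) (13,11)]:
  edge (13,10)–(14,6): crosses AB
  edge (14,6)–(16,0): clear
  edge (16,0)–(20,5): clear
  edge (20,5)–(13,11): crosses AB
  edge (13,11)–(13,10): clear
  → BLOCKED
Obstacle 2 [(0,5) (11,2) (9,11)]:
  edge (0,5)–(11,2): clear
  edge (11,2)–(9,11): crosses AB
  edge (9,11)–(0,5): crosses AB
  → BLOCKED
Obstacle 3 [(1,22) (7,14) (8,16) (6,24) (3,24)]:
  edge (1,22)–(7,14): clear
  edge (7,14)–(8,16): clear
  edge (8,16)–(6,24): clear
  edge (6,24)–(3,24): clear
  edge (3,24)–(1,22): clear
  midpoint (12,8) outside
  → clear

BLOCKED by obstacle 1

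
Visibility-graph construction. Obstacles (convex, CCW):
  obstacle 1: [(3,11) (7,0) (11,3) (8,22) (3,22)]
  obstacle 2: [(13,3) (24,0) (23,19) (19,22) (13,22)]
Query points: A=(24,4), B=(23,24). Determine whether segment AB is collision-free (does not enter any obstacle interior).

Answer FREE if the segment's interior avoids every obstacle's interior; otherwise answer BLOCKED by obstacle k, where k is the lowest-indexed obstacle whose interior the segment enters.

FREE

Obstacle 1 [(3,11) (7,0) (11,3) (8,22) (3,22)]:
  edge (3,11)–(7,0): clear
  edge (7,0)–(11,3): clear
  edge (11,3)–(8,22): clear
  edge (8,22)–(3,22): clear
  edge (3,22)–(3,11): clear
  midpoint (47/2,14) outside
  → clear
Obstacle 2 [(13,3) (24,0) (23,19) (19,22) (13,22)]:
  edge (13,3)–(24,0): clear
  edge (24,0)–(23,19): clear
  edge (23,19)–(19,22): clear
  edge (19,22)–(13,22): clear
  edge (13,22)–(13,3): clear
  midpoint (47/2,14) outside
  → clear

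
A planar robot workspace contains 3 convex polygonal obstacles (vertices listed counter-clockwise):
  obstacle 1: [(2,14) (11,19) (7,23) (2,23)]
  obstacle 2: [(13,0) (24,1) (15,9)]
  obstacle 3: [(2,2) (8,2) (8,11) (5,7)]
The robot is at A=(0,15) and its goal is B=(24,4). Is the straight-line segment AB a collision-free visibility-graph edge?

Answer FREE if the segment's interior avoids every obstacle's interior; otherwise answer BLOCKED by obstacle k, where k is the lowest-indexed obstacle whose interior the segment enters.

BLOCKED by obstacle 1

Obstacle 1 [(2,14) (11,19) (7,23) (2,23)]:
  edge (2,14)–(11,19): crosses AB
  edge (11,19)–(7,23): clear
  edge (7,23)–(2,23): clear
  edge (2,23)–(2,14): crosses AB
  → BLOCKED
Obstacle 2 [(13,0) (24,1) (15,9)]:
  edge (13,0)–(24,1): clear
  edge (24,1)–(15,9): crosses AB
  edge (15,9)–(13,0): crosses AB
  → BLOCKED
Obstacle 3 [(2,2) (8,2) (8,11) (5,7)]:
  edge (2,2)–(8,2): clear
  edge (8,2)–(8,11): clear
  edge (8,11)–(5,7): clear
  edge (5,7)–(2,2): clear
  midpoint (12,19/2) outside
  → clear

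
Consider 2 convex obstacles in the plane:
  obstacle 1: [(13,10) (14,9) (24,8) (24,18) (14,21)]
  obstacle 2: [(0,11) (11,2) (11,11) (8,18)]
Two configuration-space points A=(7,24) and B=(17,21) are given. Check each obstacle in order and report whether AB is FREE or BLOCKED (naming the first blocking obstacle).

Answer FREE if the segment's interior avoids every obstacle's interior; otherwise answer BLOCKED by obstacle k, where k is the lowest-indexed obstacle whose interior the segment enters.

Obstacle 1 [(13,10) (14,9) (24,8) (24,18) (14,21)]:
  edge (13,10)–(14,9): clear
  edge (14,9)–(24,8): clear
  edge (24,8)–(24,18): clear
  edge (24,18)–(14,21): clear
  edge (14,21)–(13,10): clear
  midpoint (12,45/2) outside
  → clear
Obstacle 2 [(0,11) (11,2) (11,11) (8,18)]:
  edge (0,11)–(11,2): clear
  edge (11,2)–(11,11): clear
  edge (11,11)–(8,18): clear
  edge (8,18)–(0,11): clear
  midpoint (12,45/2) outside
  → clear

FREE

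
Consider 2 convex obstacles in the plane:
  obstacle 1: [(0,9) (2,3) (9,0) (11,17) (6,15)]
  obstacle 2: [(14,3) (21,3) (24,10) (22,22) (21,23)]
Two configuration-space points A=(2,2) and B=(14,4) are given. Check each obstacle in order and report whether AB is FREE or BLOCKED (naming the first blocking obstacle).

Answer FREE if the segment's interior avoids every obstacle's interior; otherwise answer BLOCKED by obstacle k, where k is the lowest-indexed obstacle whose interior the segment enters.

BLOCKED by obstacle 1

Obstacle 1 [(0,9) (2,3) (9,0) (11,17) (6,15)]:
  edge (0,9)–(2,3): clear
  edge (2,3)–(9,0): crosses AB
  edge (9,0)–(11,17): crosses AB
  edge (11,17)–(6,15): clear
  edge (6,15)–(0,9): clear
  → BLOCKED
Obstacle 2 [(14,3) (21,3) (24,10) (22,22) (21,23)]:
  edge (14,3)–(21,3): clear
  edge (21,3)–(24,10): clear
  edge (24,10)–(22,22): clear
  edge (22,22)–(21,23): clear
  edge (21,23)–(14,3): clear
  midpoint (8,3) outside
  → clear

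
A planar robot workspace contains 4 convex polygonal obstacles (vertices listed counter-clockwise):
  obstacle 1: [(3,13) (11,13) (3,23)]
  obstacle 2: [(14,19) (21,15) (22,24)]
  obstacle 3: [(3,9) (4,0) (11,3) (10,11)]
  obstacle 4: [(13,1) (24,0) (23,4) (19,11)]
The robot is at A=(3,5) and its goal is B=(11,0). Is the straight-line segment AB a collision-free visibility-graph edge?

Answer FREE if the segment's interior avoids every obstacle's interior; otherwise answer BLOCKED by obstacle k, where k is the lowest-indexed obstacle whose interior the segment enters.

BLOCKED by obstacle 3

Obstacle 1 [(3,13) (11,13) (3,23)]:
  edge (3,13)–(11,13): clear
  edge (11,13)–(3,23): clear
  edge (3,23)–(3,13): clear
  midpoint (7,5/2) outside
  → clear
Obstacle 2 [(14,19) (21,15) (22,24)]:
  edge (14,19)–(21,15): clear
  edge (21,15)–(22,24): clear
  edge (22,24)–(14,19): clear
  midpoint (7,5/2) outside
  → clear
Obstacle 3 [(3,9) (4,0) (11,3) (10,11)]:
  edge (3,9)–(4,0): crosses AB
  edge (4,0)–(11,3): crosses AB
  edge (11,3)–(10,11): clear
  edge (10,11)–(3,9): clear
  → BLOCKED
Obstacle 4 [(13,1) (24,0) (23,4) (19,11)]:
  edge (13,1)–(24,0): clear
  edge (24,0)–(23,4): clear
  edge (23,4)–(19,11): clear
  edge (19,11)–(13,1): clear
  midpoint (7,5/2) outside
  → clear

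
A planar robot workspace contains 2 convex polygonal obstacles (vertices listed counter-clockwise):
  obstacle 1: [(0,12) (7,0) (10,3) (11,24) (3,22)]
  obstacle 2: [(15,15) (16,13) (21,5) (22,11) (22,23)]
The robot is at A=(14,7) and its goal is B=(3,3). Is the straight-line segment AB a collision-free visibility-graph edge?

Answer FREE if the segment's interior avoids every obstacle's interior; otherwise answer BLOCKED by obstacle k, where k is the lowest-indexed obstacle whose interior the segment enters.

Obstacle 1 [(0,12) (7,0) (10,3) (11,24) (3,22)]:
  edge (0,12)–(7,0): crosses AB
  edge (7,0)–(10,3): clear
  edge (10,3)–(11,24): crosses AB
  edge (11,24)–(3,22): clear
  edge (3,22)–(0,12): clear
  → BLOCKED
Obstacle 2 [(15,15) (16,13) (21,5) (22,11) (22,23)]:
  edge (15,15)–(16,13): clear
  edge (16,13)–(21,5): clear
  edge (21,5)–(22,11): clear
  edge (22,11)–(22,23): clear
  edge (22,23)–(15,15): clear
  midpoint (17/2,5) outside
  → clear

BLOCKED by obstacle 1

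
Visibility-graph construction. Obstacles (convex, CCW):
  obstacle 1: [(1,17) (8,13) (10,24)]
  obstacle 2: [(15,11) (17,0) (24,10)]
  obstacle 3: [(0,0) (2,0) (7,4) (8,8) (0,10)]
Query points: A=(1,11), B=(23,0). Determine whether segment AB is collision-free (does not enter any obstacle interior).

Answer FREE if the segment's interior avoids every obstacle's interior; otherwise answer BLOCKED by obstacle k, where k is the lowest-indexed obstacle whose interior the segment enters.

Obstacle 1 [(1,17) (8,13) (10,24)]:
  edge (1,17)–(8,13): clear
  edge (8,13)–(10,24): clear
  edge (10,24)–(1,17): clear
  midpoint (12,11/2) outside
  → clear
Obstacle 2 [(15,11) (17,0) (24,10)]:
  edge (15,11)–(17,0): crosses AB
  edge (17,0)–(24,10): crosses AB
  edge (24,10)–(15,11): clear
  → BLOCKED
Obstacle 3 [(0,0) (2,0) (7,4) (8,8) (0,10)]:
  edge (0,0)–(2,0): clear
  edge (2,0)–(7,4): clear
  edge (7,4)–(8,8): crosses AB
  edge (8,8)–(0,10): crosses AB
  edge (0,10)–(0,0): clear
  → BLOCKED

BLOCKED by obstacle 2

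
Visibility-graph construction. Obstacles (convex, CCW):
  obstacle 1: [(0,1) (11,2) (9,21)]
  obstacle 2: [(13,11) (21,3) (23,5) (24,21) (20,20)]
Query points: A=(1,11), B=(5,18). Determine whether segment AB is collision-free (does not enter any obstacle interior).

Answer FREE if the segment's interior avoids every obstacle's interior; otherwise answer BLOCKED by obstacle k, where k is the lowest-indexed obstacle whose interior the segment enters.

FREE

Obstacle 1 [(0,1) (11,2) (9,21)]:
  edge (0,1)–(11,2): clear
  edge (11,2)–(9,21): clear
  edge (9,21)–(0,1): clear
  midpoint (3,29/2) outside
  → clear
Obstacle 2 [(13,11) (21,3) (23,5) (24,21) (20,20)]:
  edge (13,11)–(21,3): clear
  edge (21,3)–(23,5): clear
  edge (23,5)–(24,21): clear
  edge (24,21)–(20,20): clear
  edge (20,20)–(13,11): clear
  midpoint (3,29/2) outside
  → clear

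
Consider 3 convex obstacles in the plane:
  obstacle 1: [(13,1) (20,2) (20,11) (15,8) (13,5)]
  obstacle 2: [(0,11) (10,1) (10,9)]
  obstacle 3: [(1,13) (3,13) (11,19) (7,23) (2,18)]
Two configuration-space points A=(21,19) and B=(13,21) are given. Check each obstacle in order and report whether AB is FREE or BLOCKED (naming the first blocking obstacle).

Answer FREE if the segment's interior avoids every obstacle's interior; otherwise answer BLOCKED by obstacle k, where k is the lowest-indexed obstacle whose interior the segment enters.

Obstacle 1 [(13,1) (20,2) (20,11) (15,8) (13,5)]:
  edge (13,1)–(20,2): clear
  edge (20,2)–(20,11): clear
  edge (20,11)–(15,8): clear
  edge (15,8)–(13,5): clear
  edge (13,5)–(13,1): clear
  midpoint (17,20) outside
  → clear
Obstacle 2 [(0,11) (10,1) (10,9)]:
  edge (0,11)–(10,1): clear
  edge (10,1)–(10,9): clear
  edge (10,9)–(0,11): clear
  midpoint (17,20) outside
  → clear
Obstacle 3 [(1,13) (3,13) (11,19) (7,23) (2,18)]:
  edge (1,13)–(3,13): clear
  edge (3,13)–(11,19): clear
  edge (11,19)–(7,23): clear
  edge (7,23)–(2,18): clear
  edge (2,18)–(1,13): clear
  midpoint (17,20) outside
  → clear

FREE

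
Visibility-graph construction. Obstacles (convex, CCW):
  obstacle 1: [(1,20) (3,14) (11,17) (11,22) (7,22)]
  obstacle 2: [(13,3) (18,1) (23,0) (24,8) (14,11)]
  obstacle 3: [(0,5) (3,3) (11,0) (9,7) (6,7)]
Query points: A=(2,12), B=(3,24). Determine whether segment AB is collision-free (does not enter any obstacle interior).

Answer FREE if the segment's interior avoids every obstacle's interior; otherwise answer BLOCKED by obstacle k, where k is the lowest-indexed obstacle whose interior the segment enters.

BLOCKED by obstacle 1

Obstacle 1 [(1,20) (3,14) (11,17) (11,22) (7,22)]:
  edge (1,20)–(3,14): crosses AB
  edge (3,14)–(11,17): clear
  edge (11,17)–(11,22): clear
  edge (11,22)–(7,22): clear
  edge (7,22)–(1,20): crosses AB
  → BLOCKED
Obstacle 2 [(13,3) (18,1) (23,0) (24,8) (14,11)]:
  edge (13,3)–(18,1): clear
  edge (18,1)–(23,0): clear
  edge (23,0)–(24,8): clear
  edge (24,8)–(14,11): clear
  edge (14,11)–(13,3): clear
  midpoint (5/2,18) outside
  → clear
Obstacle 3 [(0,5) (3,3) (11,0) (9,7) (6,7)]:
  edge (0,5)–(3,3): clear
  edge (3,3)–(11,0): clear
  edge (11,0)–(9,7): clear
  edge (9,7)–(6,7): clear
  edge (6,7)–(0,5): clear
  midpoint (5/2,18) outside
  → clear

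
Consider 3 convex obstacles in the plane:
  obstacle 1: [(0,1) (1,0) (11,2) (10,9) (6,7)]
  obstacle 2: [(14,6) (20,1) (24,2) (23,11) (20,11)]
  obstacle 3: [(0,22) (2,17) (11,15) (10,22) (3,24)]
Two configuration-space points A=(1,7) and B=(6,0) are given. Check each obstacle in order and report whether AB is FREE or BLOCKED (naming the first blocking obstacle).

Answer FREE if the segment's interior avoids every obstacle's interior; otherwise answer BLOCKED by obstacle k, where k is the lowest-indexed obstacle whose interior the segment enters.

Obstacle 1 [(0,1) (1,0) (11,2) (10,9) (6,7)]:
  edge (0,1)–(1,0): clear
  edge (1,0)–(11,2): crosses AB
  edge (11,2)–(10,9): clear
  edge (10,9)–(6,7): clear
  edge (6,7)–(0,1): crosses AB
  → BLOCKED
Obstacle 2 [(14,6) (20,1) (24,2) (23,11) (20,11)]:
  edge (14,6)–(20,1): clear
  edge (20,1)–(24,2): clear
  edge (24,2)–(23,11): clear
  edge (23,11)–(20,11): clear
  edge (20,11)–(14,6): clear
  midpoint (7/2,7/2) outside
  → clear
Obstacle 3 [(0,22) (2,17) (11,15) (10,22) (3,24)]:
  edge (0,22)–(2,17): clear
  edge (2,17)–(11,15): clear
  edge (11,15)–(10,22): clear
  edge (10,22)–(3,24): clear
  edge (3,24)–(0,22): clear
  midpoint (7/2,7/2) outside
  → clear

BLOCKED by obstacle 1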